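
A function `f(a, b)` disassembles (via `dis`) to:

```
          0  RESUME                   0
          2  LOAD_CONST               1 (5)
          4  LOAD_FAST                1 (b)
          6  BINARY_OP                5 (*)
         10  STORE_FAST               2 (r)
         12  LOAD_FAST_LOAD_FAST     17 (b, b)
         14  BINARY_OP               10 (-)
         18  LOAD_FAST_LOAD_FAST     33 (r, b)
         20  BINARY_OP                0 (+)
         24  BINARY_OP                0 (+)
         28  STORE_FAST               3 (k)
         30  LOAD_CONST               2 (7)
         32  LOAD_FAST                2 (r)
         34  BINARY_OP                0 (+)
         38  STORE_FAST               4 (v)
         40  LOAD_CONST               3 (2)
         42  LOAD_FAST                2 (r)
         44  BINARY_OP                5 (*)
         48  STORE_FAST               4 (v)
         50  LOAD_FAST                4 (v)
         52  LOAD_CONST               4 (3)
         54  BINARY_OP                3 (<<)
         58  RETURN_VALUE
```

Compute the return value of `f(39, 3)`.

LOAD_CONST → push 5. Stack: [5]
LOAD_FAST b → push 3. Stack: [5, 3]
BINARY_OP * → 5 * 3 = 15. Stack: [15]
STORE_FAST r → r=15. Stack: []
LOAD_FAST_LOAD_FAST b,b → push 3,3. Stack: [3, 3]
BINARY_OP - → 3 - 3 = 0. Stack: [0]
LOAD_FAST_LOAD_FAST r,b → push 15,3. Stack: [0, 15, 3]
BINARY_OP + → 15 + 3 = 18. Stack: [0, 18]
BINARY_OP + → 0 + 18 = 18. Stack: [18]
STORE_FAST k → k=18. Stack: []
LOAD_CONST → push 7. Stack: [7]
LOAD_FAST r → push 15. Stack: [7, 15]
BINARY_OP + → 7 + 15 = 22. Stack: [22]
STORE_FAST v → v=22. Stack: []
LOAD_CONST → push 2. Stack: [2]
LOAD_FAST r → push 15. Stack: [2, 15]
BINARY_OP * → 2 * 15 = 30. Stack: [30]
STORE_FAST v → v=30. Stack: []
LOAD_FAST v → push 30. Stack: [30]
LOAD_CONST → push 3. Stack: [30, 3]
BINARY_OP << → 30 << 3 = 240. Stack: [240]
RETURN_VALUE → return 240.

240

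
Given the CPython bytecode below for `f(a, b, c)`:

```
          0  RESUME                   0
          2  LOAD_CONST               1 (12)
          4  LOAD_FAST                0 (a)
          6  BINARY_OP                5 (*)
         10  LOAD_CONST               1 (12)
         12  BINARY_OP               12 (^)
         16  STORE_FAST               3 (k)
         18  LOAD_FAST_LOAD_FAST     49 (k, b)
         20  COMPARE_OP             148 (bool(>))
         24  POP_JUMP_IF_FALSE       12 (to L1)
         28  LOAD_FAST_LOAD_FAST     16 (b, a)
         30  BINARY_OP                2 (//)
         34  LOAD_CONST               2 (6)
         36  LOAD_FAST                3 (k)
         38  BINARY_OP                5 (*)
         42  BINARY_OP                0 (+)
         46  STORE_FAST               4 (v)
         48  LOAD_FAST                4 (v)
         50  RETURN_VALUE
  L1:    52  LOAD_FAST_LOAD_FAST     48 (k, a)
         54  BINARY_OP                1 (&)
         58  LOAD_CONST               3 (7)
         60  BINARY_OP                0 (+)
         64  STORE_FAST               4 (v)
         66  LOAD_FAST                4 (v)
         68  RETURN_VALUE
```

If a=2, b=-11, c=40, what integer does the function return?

LOAD_CONST → push 12. Stack: [12]
LOAD_FAST a → push 2. Stack: [12, 2]
BINARY_OP * → 12 * 2 = 24. Stack: [24]
LOAD_CONST → push 12. Stack: [24, 12]
BINARY_OP ^ → 24 ^ 12 = 20. Stack: [20]
STORE_FAST k → k=20. Stack: []
LOAD_FAST_LOAD_FAST k,b → push 20,-11. Stack: [20, -11]
COMPARE_OP bool(>) → 20 vs -11 = True. Stack: [True]
POP_JUMP_IF_FALSE → pop True; no jump. Stack: []
LOAD_FAST_LOAD_FAST b,a → push -11,2. Stack: [-11, 2]
BINARY_OP // → -11 // 2 = -6. Stack: [-6]
LOAD_CONST → push 6. Stack: [-6, 6]
LOAD_FAST k → push 20. Stack: [-6, 6, 20]
BINARY_OP * → 6 * 20 = 120. Stack: [-6, 120]
BINARY_OP + → -6 + 120 = 114. Stack: [114]
STORE_FAST v → v=114. Stack: []
LOAD_FAST v → push 114. Stack: [114]
RETURN_VALUE → return 114.

114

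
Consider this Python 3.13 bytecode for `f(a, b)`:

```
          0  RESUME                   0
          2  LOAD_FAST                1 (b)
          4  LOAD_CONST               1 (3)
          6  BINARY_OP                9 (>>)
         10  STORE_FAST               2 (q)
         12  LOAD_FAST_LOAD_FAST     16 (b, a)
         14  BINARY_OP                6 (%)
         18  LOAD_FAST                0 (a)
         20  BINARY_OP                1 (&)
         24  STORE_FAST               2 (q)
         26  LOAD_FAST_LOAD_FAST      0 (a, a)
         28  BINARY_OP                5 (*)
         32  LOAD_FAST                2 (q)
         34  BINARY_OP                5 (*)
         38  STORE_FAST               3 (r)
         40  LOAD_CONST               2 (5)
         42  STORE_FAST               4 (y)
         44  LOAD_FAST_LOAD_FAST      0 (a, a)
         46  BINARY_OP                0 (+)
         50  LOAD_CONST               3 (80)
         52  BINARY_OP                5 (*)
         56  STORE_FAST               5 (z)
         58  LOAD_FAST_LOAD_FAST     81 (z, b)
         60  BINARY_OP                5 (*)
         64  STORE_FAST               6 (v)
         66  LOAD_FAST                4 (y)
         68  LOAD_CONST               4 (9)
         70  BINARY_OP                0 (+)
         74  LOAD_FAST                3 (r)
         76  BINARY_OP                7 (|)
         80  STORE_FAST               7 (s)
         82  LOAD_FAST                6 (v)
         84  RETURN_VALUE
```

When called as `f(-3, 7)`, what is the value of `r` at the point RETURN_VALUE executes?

LOAD_FAST b → push 7. Stack: [7]
LOAD_CONST → push 3. Stack: [7, 3]
BINARY_OP >> → 7 >> 3 = 0. Stack: [0]
STORE_FAST q → q=0. Stack: []
LOAD_FAST_LOAD_FAST b,a → push 7,-3. Stack: [7, -3]
BINARY_OP % → 7 % -3 = -2. Stack: [-2]
LOAD_FAST a → push -3. Stack: [-2, -3]
BINARY_OP & → -2 & -3 = -4. Stack: [-4]
STORE_FAST q → q=-4. Stack: []
LOAD_FAST_LOAD_FAST a,a → push -3,-3. Stack: [-3, -3]
BINARY_OP * → -3 * -3 = 9. Stack: [9]
LOAD_FAST q → push -4. Stack: [9, -4]
BINARY_OP * → 9 * -4 = -36. Stack: [-36]
STORE_FAST r → r=-36. Stack: []
LOAD_CONST → push 5. Stack: [5]
STORE_FAST y → y=5. Stack: []
LOAD_FAST_LOAD_FAST a,a → push -3,-3. Stack: [-3, -3]
BINARY_OP + → -3 + -3 = -6. Stack: [-6]
LOAD_CONST → push 80. Stack: [-6, 80]
BINARY_OP * → -6 * 80 = -480. Stack: [-480]
STORE_FAST z → z=-480. Stack: []
LOAD_FAST_LOAD_FAST z,b → push -480,7. Stack: [-480, 7]
BINARY_OP * → -480 * 7 = -3360. Stack: [-3360]
STORE_FAST v → v=-3360. Stack: []
LOAD_FAST y → push 5. Stack: [5]
LOAD_CONST → push 9. Stack: [5, 9]
BINARY_OP + → 5 + 9 = 14. Stack: [14]
LOAD_FAST r → push -36. Stack: [14, -36]
BINARY_OP | → 14 | -36 = -34. Stack: [-34]
STORE_FAST s → s=-34. Stack: []
LOAD_FAST v → push -3360. Stack: [-3360]
RETURN_VALUE → return -3360.

-36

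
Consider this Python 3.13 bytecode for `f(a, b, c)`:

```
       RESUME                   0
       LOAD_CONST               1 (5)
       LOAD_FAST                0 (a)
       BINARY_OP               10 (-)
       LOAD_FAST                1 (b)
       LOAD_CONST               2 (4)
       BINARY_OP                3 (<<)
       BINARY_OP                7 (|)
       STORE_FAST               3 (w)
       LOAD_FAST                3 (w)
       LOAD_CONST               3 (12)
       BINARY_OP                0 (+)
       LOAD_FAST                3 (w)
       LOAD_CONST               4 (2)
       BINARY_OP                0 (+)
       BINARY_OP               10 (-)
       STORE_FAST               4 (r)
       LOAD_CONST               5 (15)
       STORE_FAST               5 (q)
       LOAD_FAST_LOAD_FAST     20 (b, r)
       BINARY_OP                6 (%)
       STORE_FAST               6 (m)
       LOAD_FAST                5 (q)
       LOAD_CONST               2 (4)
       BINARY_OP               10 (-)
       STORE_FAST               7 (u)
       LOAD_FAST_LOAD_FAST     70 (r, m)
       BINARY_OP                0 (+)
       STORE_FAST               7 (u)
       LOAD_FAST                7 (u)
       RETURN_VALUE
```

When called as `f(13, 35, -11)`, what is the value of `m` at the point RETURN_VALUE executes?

LOAD_CONST → push 5. Stack: [5]
LOAD_FAST a → push 13. Stack: [5, 13]
BINARY_OP - → 5 - 13 = -8. Stack: [-8]
LOAD_FAST b → push 35. Stack: [-8, 35]
LOAD_CONST → push 4. Stack: [-8, 35, 4]
BINARY_OP << → 35 << 4 = 560. Stack: [-8, 560]
BINARY_OP | → -8 | 560 = -8. Stack: [-8]
STORE_FAST w → w=-8. Stack: []
LOAD_FAST w → push -8. Stack: [-8]
LOAD_CONST → push 12. Stack: [-8, 12]
BINARY_OP + → -8 + 12 = 4. Stack: [4]
LOAD_FAST w → push -8. Stack: [4, -8]
LOAD_CONST → push 2. Stack: [4, -8, 2]
BINARY_OP + → -8 + 2 = -6. Stack: [4, -6]
BINARY_OP - → 4 - -6 = 10. Stack: [10]
STORE_FAST r → r=10. Stack: []
LOAD_CONST → push 15. Stack: [15]
STORE_FAST q → q=15. Stack: []
LOAD_FAST_LOAD_FAST b,r → push 35,10. Stack: [35, 10]
BINARY_OP % → 35 % 10 = 5. Stack: [5]
STORE_FAST m → m=5. Stack: []
LOAD_FAST q → push 15. Stack: [15]
LOAD_CONST → push 4. Stack: [15, 4]
BINARY_OP - → 15 - 4 = 11. Stack: [11]
STORE_FAST u → u=11. Stack: []
LOAD_FAST_LOAD_FAST r,m → push 10,5. Stack: [10, 5]
BINARY_OP + → 10 + 5 = 15. Stack: [15]
STORE_FAST u → u=15. Stack: []
LOAD_FAST u → push 15. Stack: [15]
RETURN_VALUE → return 15.

5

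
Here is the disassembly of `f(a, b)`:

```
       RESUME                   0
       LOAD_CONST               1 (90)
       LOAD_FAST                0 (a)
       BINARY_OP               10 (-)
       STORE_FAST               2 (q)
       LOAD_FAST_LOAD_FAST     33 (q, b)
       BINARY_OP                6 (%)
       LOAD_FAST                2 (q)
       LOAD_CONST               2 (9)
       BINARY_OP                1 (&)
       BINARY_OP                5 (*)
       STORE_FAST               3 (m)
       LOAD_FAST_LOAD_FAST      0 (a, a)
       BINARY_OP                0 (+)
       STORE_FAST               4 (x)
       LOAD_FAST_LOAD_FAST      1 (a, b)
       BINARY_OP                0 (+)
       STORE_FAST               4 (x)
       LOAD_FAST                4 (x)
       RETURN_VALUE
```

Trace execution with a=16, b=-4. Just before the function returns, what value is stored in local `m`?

-16

LOAD_CONST → push 90. Stack: [90]
LOAD_FAST a → push 16. Stack: [90, 16]
BINARY_OP - → 90 - 16 = 74. Stack: [74]
STORE_FAST q → q=74. Stack: []
LOAD_FAST_LOAD_FAST q,b → push 74,-4. Stack: [74, -4]
BINARY_OP % → 74 % -4 = -2. Stack: [-2]
LOAD_FAST q → push 74. Stack: [-2, 74]
LOAD_CONST → push 9. Stack: [-2, 74, 9]
BINARY_OP & → 74 & 9 = 8. Stack: [-2, 8]
BINARY_OP * → -2 * 8 = -16. Stack: [-16]
STORE_FAST m → m=-16. Stack: []
LOAD_FAST_LOAD_FAST a,a → push 16,16. Stack: [16, 16]
BINARY_OP + → 16 + 16 = 32. Stack: [32]
STORE_FAST x → x=32. Stack: []
LOAD_FAST_LOAD_FAST a,b → push 16,-4. Stack: [16, -4]
BINARY_OP + → 16 + -4 = 12. Stack: [12]
STORE_FAST x → x=12. Stack: []
LOAD_FAST x → push 12. Stack: [12]
RETURN_VALUE → return 12.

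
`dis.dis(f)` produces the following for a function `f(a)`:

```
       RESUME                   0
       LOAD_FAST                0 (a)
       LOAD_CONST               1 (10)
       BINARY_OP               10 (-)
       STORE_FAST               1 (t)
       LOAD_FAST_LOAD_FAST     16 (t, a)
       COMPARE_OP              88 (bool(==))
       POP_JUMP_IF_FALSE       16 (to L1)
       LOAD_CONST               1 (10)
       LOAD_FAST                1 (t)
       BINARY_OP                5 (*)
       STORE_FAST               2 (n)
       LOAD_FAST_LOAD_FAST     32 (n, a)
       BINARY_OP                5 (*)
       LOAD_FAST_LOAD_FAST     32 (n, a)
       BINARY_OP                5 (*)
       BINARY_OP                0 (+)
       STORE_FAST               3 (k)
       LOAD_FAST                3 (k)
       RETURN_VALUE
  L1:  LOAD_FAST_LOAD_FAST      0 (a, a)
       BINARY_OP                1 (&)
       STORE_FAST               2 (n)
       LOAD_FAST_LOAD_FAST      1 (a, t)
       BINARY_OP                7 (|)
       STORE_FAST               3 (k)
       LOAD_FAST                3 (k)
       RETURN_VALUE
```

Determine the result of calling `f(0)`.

LOAD_FAST a → push 0. Stack: [0]
LOAD_CONST → push 10. Stack: [0, 10]
BINARY_OP - → 0 - 10 = -10. Stack: [-10]
STORE_FAST t → t=-10. Stack: []
LOAD_FAST_LOAD_FAST t,a → push -10,0. Stack: [-10, 0]
COMPARE_OP bool(==) → -10 vs 0 = False. Stack: [False]
POP_JUMP_IF_FALSE → pop False; jump. Stack: []
LOAD_FAST_LOAD_FAST a,a → push 0,0. Stack: [0, 0]
BINARY_OP & → 0 & 0 = 0. Stack: [0]
STORE_FAST n → n=0. Stack: []
LOAD_FAST_LOAD_FAST a,t → push 0,-10. Stack: [0, -10]
BINARY_OP | → 0 | -10 = -10. Stack: [-10]
STORE_FAST k → k=-10. Stack: []
LOAD_FAST k → push -10. Stack: [-10]
RETURN_VALUE → return -10.

-10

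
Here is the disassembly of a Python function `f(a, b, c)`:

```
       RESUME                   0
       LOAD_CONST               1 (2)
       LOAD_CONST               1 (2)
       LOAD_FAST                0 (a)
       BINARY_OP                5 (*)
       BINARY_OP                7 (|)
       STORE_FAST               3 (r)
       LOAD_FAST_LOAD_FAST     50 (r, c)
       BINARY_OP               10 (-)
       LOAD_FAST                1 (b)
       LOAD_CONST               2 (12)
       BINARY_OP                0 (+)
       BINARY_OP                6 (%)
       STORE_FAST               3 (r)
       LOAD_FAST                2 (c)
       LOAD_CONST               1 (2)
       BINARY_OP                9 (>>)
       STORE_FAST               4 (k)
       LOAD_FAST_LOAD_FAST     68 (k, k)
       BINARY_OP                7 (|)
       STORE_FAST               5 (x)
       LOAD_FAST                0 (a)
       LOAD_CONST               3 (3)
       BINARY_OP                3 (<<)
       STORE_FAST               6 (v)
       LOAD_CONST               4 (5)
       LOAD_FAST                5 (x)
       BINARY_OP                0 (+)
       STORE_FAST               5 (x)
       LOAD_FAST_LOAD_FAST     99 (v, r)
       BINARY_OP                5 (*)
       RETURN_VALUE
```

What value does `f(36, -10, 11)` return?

288

LOAD_CONST → push 2. Stack: [2]
LOAD_CONST → push 2. Stack: [2, 2]
LOAD_FAST a → push 36. Stack: [2, 2, 36]
BINARY_OP * → 2 * 36 = 72. Stack: [2, 72]
BINARY_OP | → 2 | 72 = 74. Stack: [74]
STORE_FAST r → r=74. Stack: []
LOAD_FAST_LOAD_FAST r,c → push 74,11. Stack: [74, 11]
BINARY_OP - → 74 - 11 = 63. Stack: [63]
LOAD_FAST b → push -10. Stack: [63, -10]
LOAD_CONST → push 12. Stack: [63, -10, 12]
BINARY_OP + → -10 + 12 = 2. Stack: [63, 2]
BINARY_OP % → 63 % 2 = 1. Stack: [1]
STORE_FAST r → r=1. Stack: []
LOAD_FAST c → push 11. Stack: [11]
LOAD_CONST → push 2. Stack: [11, 2]
BINARY_OP >> → 11 >> 2 = 2. Stack: [2]
STORE_FAST k → k=2. Stack: []
LOAD_FAST_LOAD_FAST k,k → push 2,2. Stack: [2, 2]
BINARY_OP | → 2 | 2 = 2. Stack: [2]
STORE_FAST x → x=2. Stack: []
LOAD_FAST a → push 36. Stack: [36]
LOAD_CONST → push 3. Stack: [36, 3]
BINARY_OP << → 36 << 3 = 288. Stack: [288]
STORE_FAST v → v=288. Stack: []
LOAD_CONST → push 5. Stack: [5]
LOAD_FAST x → push 2. Stack: [5, 2]
BINARY_OP + → 5 + 2 = 7. Stack: [7]
STORE_FAST x → x=7. Stack: []
LOAD_FAST_LOAD_FAST v,r → push 288,1. Stack: [288, 1]
BINARY_OP * → 288 * 1 = 288. Stack: [288]
RETURN_VALUE → return 288.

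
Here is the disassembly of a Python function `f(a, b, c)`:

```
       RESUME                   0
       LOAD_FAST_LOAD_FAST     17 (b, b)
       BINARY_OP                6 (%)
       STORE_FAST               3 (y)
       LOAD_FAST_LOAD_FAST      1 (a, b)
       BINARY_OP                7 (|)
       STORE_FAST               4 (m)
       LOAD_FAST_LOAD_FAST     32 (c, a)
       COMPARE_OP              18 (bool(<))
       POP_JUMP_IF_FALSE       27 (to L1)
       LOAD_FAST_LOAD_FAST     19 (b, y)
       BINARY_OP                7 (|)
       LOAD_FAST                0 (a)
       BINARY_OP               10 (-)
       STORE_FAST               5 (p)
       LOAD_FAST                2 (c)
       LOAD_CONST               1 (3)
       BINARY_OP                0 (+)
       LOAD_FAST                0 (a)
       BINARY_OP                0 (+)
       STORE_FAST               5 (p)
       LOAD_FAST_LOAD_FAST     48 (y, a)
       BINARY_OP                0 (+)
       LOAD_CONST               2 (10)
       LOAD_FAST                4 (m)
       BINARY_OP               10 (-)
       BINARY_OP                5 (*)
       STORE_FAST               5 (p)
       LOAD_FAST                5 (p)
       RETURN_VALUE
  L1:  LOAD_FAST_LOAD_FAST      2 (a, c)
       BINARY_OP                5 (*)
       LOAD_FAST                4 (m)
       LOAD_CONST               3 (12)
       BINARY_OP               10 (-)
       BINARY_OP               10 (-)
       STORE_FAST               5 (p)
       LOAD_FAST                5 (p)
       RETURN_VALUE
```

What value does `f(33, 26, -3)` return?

LOAD_FAST_LOAD_FAST b,b → push 26,26. Stack: [26, 26]
BINARY_OP % → 26 % 26 = 0. Stack: [0]
STORE_FAST y → y=0. Stack: []
LOAD_FAST_LOAD_FAST a,b → push 33,26. Stack: [33, 26]
BINARY_OP | → 33 | 26 = 59. Stack: [59]
STORE_FAST m → m=59. Stack: []
LOAD_FAST_LOAD_FAST c,a → push -3,33. Stack: [-3, 33]
COMPARE_OP bool(<) → -3 vs 33 = True. Stack: [True]
POP_JUMP_IF_FALSE → pop True; no jump. Stack: []
LOAD_FAST_LOAD_FAST b,y → push 26,0. Stack: [26, 0]
BINARY_OP | → 26 | 0 = 26. Stack: [26]
LOAD_FAST a → push 33. Stack: [26, 33]
BINARY_OP - → 26 - 33 = -7. Stack: [-7]
STORE_FAST p → p=-7. Stack: []
LOAD_FAST c → push -3. Stack: [-3]
LOAD_CONST → push 3. Stack: [-3, 3]
BINARY_OP + → -3 + 3 = 0. Stack: [0]
LOAD_FAST a → push 33. Stack: [0, 33]
BINARY_OP + → 0 + 33 = 33. Stack: [33]
STORE_FAST p → p=33. Stack: []
LOAD_FAST_LOAD_FAST y,a → push 0,33. Stack: [0, 33]
BINARY_OP + → 0 + 33 = 33. Stack: [33]
LOAD_CONST → push 10. Stack: [33, 10]
LOAD_FAST m → push 59. Stack: [33, 10, 59]
BINARY_OP - → 10 - 59 = -49. Stack: [33, -49]
BINARY_OP * → 33 * -49 = -1617. Stack: [-1617]
STORE_FAST p → p=-1617. Stack: []
LOAD_FAST p → push -1617. Stack: [-1617]
RETURN_VALUE → return -1617.

-1617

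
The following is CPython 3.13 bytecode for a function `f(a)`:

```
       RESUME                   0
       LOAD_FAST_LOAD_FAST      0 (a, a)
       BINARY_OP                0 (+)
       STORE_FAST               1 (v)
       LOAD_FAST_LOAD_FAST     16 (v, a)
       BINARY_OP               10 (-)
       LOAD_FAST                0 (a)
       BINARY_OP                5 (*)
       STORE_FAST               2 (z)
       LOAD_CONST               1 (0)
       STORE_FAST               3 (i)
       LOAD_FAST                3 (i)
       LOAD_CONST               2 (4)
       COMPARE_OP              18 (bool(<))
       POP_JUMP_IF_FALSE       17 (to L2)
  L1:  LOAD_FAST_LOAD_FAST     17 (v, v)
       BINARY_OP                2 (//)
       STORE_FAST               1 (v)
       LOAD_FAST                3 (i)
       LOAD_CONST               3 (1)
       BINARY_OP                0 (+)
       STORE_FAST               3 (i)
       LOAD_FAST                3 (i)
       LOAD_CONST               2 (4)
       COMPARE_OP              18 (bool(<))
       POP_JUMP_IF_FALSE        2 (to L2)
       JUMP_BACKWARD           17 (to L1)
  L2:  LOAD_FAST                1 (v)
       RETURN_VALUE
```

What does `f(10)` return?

LOAD_FAST_LOAD_FAST a,a → push 10,10. Stack: [10, 10]
BINARY_OP + → 10 + 10 = 20. Stack: [20]
STORE_FAST v → v=20. Stack: []
LOAD_FAST_LOAD_FAST v,a → push 20,10. Stack: [20, 10]
BINARY_OP - → 20 - 10 = 10. Stack: [10]
LOAD_FAST a → push 10. Stack: [10, 10]
BINARY_OP * → 10 * 10 = 100. Stack: [100]
STORE_FAST z → z=100. Stack: []
LOAD_CONST → push 0. Stack: [0]
STORE_FAST i → i=0. Stack: []
LOAD_FAST i → push 0. Stack: [0]
LOAD_CONST → push 4. Stack: [0, 4]
COMPARE_OP bool(<) → 0 vs 4 = True. Stack: [True]
POP_JUMP_IF_FALSE → pop True; no jump. Stack: []
LOAD_FAST_LOAD_FAST v,v → push 20,20. Stack: [20, 20]
BINARY_OP // → 20 // 20 = 1. Stack: [1]
STORE_FAST v → v=1. Stack: []
LOAD_FAST i → push 0. Stack: [0]
LOAD_CONST → push 1. Stack: [0, 1]
BINARY_OP + → 0 + 1 = 1. Stack: [1]
STORE_FAST i → i=1. Stack: []
LOAD_FAST i → push 1. Stack: [1]
LOAD_CONST → push 4. Stack: [1, 4]
COMPARE_OP bool(<) → 1 vs 4 = True. Stack: [True]
POP_JUMP_IF_FALSE → pop True; no jump. Stack: []
LOAD_FAST_LOAD_FAST v,v → push 1,1. Stack: [1, 1]
BINARY_OP // → 1 // 1 = 1. Stack: [1]
STORE_FAST v → v=1. Stack: []
LOAD_FAST i → push 1. Stack: [1]
LOAD_CONST → push 1. Stack: [1, 1]
BINARY_OP + → 1 + 1 = 2. Stack: [2]
STORE_FAST i → i=2. Stack: []
LOAD_FAST i → push 2. Stack: [2]
LOAD_CONST → push 4. Stack: [2, 4]
COMPARE_OP bool(<) → 2 vs 4 = True. Stack: [True]
POP_JUMP_IF_FALSE → pop True; no jump. Stack: []
LOAD_FAST_LOAD_FAST v,v → push 1,1. Stack: [1, 1]
BINARY_OP // → 1 // 1 = 1. Stack: [1]
STORE_FAST v → v=1. Stack: []
LOAD_FAST i → push 2. Stack: [2]
LOAD_CONST → push 1. Stack: [2, 1]
BINARY_OP + → 2 + 1 = 3. Stack: [3]
STORE_FAST i → i=3. Stack: []
LOAD_FAST i → push 3. Stack: [3]
LOAD_CONST → push 4. Stack: [3, 4]
COMPARE_OP bool(<) → 3 vs 4 = True. Stack: [True]
POP_JUMP_IF_FALSE → pop True; no jump. Stack: []
LOAD_FAST_LOAD_FAST v,v → push 1,1. Stack: [1, 1]
BINARY_OP // → 1 // 1 = 1. Stack: [1]
STORE_FAST v → v=1. Stack: []
LOAD_FAST i → push 3. Stack: [3]
LOAD_CONST → push 1. Stack: [3, 1]
BINARY_OP + → 3 + 1 = 4. Stack: [4]
STORE_FAST i → i=4. Stack: []
LOAD_FAST i → push 4. Stack: [4]
LOAD_CONST → push 4. Stack: [4, 4]
COMPARE_OP bool(<) → 4 vs 4 = False. Stack: [False]
POP_JUMP_IF_FALSE → pop False; jump. Stack: []
LOAD_FAST v → push 1. Stack: [1]
RETURN_VALUE → return 1.

1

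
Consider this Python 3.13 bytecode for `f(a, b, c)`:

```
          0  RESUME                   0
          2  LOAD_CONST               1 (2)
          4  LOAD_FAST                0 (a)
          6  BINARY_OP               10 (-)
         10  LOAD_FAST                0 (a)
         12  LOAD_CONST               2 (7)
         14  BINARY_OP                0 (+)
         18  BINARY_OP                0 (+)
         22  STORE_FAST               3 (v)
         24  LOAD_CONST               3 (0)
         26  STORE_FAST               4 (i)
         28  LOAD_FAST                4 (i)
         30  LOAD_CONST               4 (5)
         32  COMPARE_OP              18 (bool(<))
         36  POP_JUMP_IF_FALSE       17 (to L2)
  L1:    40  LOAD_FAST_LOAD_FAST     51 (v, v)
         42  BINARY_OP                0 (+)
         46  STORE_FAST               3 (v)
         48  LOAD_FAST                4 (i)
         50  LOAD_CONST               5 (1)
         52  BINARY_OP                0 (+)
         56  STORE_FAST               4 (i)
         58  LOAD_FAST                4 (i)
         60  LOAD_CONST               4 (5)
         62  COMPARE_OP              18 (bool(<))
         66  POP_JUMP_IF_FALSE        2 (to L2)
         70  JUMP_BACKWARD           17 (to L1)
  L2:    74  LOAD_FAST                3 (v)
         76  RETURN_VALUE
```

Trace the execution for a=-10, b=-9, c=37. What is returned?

LOAD_CONST → push 2
LOAD_FAST a → push -10
BINARY_OP - → 2 - -10 = 12
LOAD_FAST a → push -10
LOAD_CONST → push 7
BINARY_OP + → -10 + 7 = -3
BINARY_OP + → 12 + -3 = 9
STORE_FAST v → v=9
LOAD_CONST → push 0
STORE_FAST i → i=0
LOAD_FAST i → push 0
LOAD_CONST → push 5
COMPARE_OP bool(<) → 0 vs 5 = True
POP_JUMP_IF_FALSE → pop True; no jump
LOAD_FAST_LOAD_FAST v,v → push 9,9
BINARY_OP + → 9 + 9 = 18
STORE_FAST v → v=18
LOAD_FAST i → push 0
LOAD_CONST → push 1
BINARY_OP + → 0 + 1 = 1
STORE_FAST i → i=1
LOAD_FAST i → push 1
LOAD_CONST → push 5
COMPARE_OP bool(<) → 1 vs 5 = True
POP_JUMP_IF_FALSE → pop True; no jump
LOAD_FAST_LOAD_FAST v,v → push 18,18
BINARY_OP + → 18 + 18 = 36
STORE_FAST v → v=36
LOAD_FAST i → push 1
LOAD_CONST → push 1
BINARY_OP + → 1 + 1 = 2
STORE_FAST i → i=2
LOAD_FAST i → push 2
LOAD_CONST → push 5
COMPARE_OP bool(<) → 2 vs 5 = True
POP_JUMP_IF_FALSE → pop True; no jump
LOAD_FAST_LOAD_FAST v,v → push 36,36
BINARY_OP + → 36 + 36 = 72
STORE_FAST v → v=72
LOAD_FAST i → push 2
LOAD_CONST → push 1
BINARY_OP + → 2 + 1 = 3
STORE_FAST i → i=3
LOAD_FAST i → push 3
LOAD_CONST → push 5
COMPARE_OP bool(<) → 3 vs 5 = True
POP_JUMP_IF_FALSE → pop True; no jump
LOAD_FAST_LOAD_FAST v,v → push 72,72
BINARY_OP + → 72 + 72 = 144
STORE_FAST v → v=144
LOAD_FAST i → push 3
LOAD_CONST → push 1
BINARY_OP + → 3 + 1 = 4
STORE_FAST i → i=4
LOAD_FAST i → push 4
LOAD_CONST → push 5
COMPARE_OP bool(<) → 4 vs 5 = True
POP_JUMP_IF_FALSE → pop True; no jump
LOAD_FAST_LOAD_FAST v,v → push 144,144
BINARY_OP + → 144 + 144 = 288
STORE_FAST v → v=288
LOAD_FAST i → push 4
LOAD_CONST → push 1
BINARY_OP + → 4 + 1 = 5
STORE_FAST i → i=5
LOAD_FAST i → push 5
LOAD_CONST → push 5
COMPARE_OP bool(<) → 5 vs 5 = False
POP_JUMP_IF_FALSE → pop False; jump
LOAD_FAST v → push 288
RETURN_VALUE → return 288.

288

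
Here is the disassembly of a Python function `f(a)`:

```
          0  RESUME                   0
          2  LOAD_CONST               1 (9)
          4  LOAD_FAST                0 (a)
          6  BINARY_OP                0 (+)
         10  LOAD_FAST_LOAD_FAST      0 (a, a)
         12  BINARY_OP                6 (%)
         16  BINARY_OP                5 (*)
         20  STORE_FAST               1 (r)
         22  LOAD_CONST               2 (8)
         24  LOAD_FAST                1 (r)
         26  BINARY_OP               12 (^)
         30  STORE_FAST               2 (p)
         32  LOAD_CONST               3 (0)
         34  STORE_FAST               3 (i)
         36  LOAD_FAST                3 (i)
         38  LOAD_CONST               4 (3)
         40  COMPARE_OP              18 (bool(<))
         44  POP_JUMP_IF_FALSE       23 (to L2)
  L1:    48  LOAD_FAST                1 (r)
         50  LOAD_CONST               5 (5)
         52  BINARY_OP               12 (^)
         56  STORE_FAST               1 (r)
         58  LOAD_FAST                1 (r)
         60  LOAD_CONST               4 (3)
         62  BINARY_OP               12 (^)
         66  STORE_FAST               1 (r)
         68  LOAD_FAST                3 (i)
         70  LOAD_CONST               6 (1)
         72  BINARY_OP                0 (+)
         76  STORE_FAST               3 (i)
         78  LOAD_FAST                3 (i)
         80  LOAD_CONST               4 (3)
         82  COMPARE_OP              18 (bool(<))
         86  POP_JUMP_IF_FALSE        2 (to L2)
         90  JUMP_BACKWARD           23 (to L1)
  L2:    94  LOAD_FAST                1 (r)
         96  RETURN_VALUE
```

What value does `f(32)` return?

6

LOAD_CONST → push 9. Stack: [9]
LOAD_FAST a → push 32. Stack: [9, 32]
BINARY_OP + → 9 + 32 = 41. Stack: [41]
LOAD_FAST_LOAD_FAST a,a → push 32,32. Stack: [41, 32, 32]
BINARY_OP % → 32 % 32 = 0. Stack: [41, 0]
BINARY_OP * → 41 * 0 = 0. Stack: [0]
STORE_FAST r → r=0. Stack: []
LOAD_CONST → push 8. Stack: [8]
LOAD_FAST r → push 0. Stack: [8, 0]
BINARY_OP ^ → 8 ^ 0 = 8. Stack: [8]
STORE_FAST p → p=8. Stack: []
LOAD_CONST → push 0. Stack: [0]
STORE_FAST i → i=0. Stack: []
LOAD_FAST i → push 0. Stack: [0]
LOAD_CONST → push 3. Stack: [0, 3]
COMPARE_OP bool(<) → 0 vs 3 = True. Stack: [True]
POP_JUMP_IF_FALSE → pop True; no jump. Stack: []
LOAD_FAST r → push 0. Stack: [0]
LOAD_CONST → push 5. Stack: [0, 5]
BINARY_OP ^ → 0 ^ 5 = 5. Stack: [5]
STORE_FAST r → r=5. Stack: []
LOAD_FAST r → push 5. Stack: [5]
LOAD_CONST → push 3. Stack: [5, 3]
BINARY_OP ^ → 5 ^ 3 = 6. Stack: [6]
STORE_FAST r → r=6. Stack: []
LOAD_FAST i → push 0. Stack: [0]
LOAD_CONST → push 1. Stack: [0, 1]
BINARY_OP + → 0 + 1 = 1. Stack: [1]
STORE_FAST i → i=1. Stack: []
LOAD_FAST i → push 1. Stack: [1]
LOAD_CONST → push 3. Stack: [1, 3]
COMPARE_OP bool(<) → 1 vs 3 = True. Stack: [True]
POP_JUMP_IF_FALSE → pop True; no jump. Stack: []
LOAD_FAST r → push 6. Stack: [6]
LOAD_CONST → push 5. Stack: [6, 5]
BINARY_OP ^ → 6 ^ 5 = 3. Stack: [3]
STORE_FAST r → r=3. Stack: []
LOAD_FAST r → push 3. Stack: [3]
LOAD_CONST → push 3. Stack: [3, 3]
BINARY_OP ^ → 3 ^ 3 = 0. Stack: [0]
STORE_FAST r → r=0. Stack: []
LOAD_FAST i → push 1. Stack: [1]
LOAD_CONST → push 1. Stack: [1, 1]
BINARY_OP + → 1 + 1 = 2. Stack: [2]
STORE_FAST i → i=2. Stack: []
LOAD_FAST i → push 2. Stack: [2]
LOAD_CONST → push 3. Stack: [2, 3]
COMPARE_OP bool(<) → 2 vs 3 = True. Stack: [True]
POP_JUMP_IF_FALSE → pop True; no jump. Stack: []
LOAD_FAST r → push 0. Stack: [0]
LOAD_CONST → push 5. Stack: [0, 5]
BINARY_OP ^ → 0 ^ 5 = 5. Stack: [5]
STORE_FAST r → r=5. Stack: []
LOAD_FAST r → push 5. Stack: [5]
LOAD_CONST → push 3. Stack: [5, 3]
BINARY_OP ^ → 5 ^ 3 = 6. Stack: [6]
STORE_FAST r → r=6. Stack: []
LOAD_FAST i → push 2. Stack: [2]
LOAD_CONST → push 1. Stack: [2, 1]
BINARY_OP + → 2 + 1 = 3. Stack: [3]
STORE_FAST i → i=3. Stack: []
LOAD_FAST i → push 3. Stack: [3]
LOAD_CONST → push 3. Stack: [3, 3]
COMPARE_OP bool(<) → 3 vs 3 = False. Stack: [False]
POP_JUMP_IF_FALSE → pop False; jump. Stack: []
LOAD_FAST r → push 6. Stack: [6]
RETURN_VALUE → return 6.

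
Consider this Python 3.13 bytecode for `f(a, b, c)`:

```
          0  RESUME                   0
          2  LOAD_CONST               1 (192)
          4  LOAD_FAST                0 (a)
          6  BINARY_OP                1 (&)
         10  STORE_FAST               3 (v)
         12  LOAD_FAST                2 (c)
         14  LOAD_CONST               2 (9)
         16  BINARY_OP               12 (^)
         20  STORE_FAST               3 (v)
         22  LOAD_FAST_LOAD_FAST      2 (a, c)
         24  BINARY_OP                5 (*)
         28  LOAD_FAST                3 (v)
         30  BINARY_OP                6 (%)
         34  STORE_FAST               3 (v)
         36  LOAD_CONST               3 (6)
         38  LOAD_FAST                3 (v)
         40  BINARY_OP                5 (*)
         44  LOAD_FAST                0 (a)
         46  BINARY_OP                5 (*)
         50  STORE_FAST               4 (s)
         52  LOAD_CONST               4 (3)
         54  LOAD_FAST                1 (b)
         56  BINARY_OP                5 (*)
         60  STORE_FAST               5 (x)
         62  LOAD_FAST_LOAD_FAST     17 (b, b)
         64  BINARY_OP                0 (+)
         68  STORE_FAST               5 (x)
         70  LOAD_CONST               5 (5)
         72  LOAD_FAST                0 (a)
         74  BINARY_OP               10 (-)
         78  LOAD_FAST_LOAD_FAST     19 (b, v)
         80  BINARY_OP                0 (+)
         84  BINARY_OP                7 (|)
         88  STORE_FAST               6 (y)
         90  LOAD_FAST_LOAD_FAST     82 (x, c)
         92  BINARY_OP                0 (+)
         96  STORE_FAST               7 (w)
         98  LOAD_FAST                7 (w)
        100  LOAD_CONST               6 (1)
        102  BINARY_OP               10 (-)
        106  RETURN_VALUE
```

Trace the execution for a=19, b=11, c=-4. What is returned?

17

LOAD_CONST → push 192. Stack: [192]
LOAD_FAST a → push 19. Stack: [192, 19]
BINARY_OP & → 192 & 19 = 0. Stack: [0]
STORE_FAST v → v=0. Stack: []
LOAD_FAST c → push -4. Stack: [-4]
LOAD_CONST → push 9. Stack: [-4, 9]
BINARY_OP ^ → -4 ^ 9 = -11. Stack: [-11]
STORE_FAST v → v=-11. Stack: []
LOAD_FAST_LOAD_FAST a,c → push 19,-4. Stack: [19, -4]
BINARY_OP * → 19 * -4 = -76. Stack: [-76]
LOAD_FAST v → push -11. Stack: [-76, -11]
BINARY_OP % → -76 % -11 = -10. Stack: [-10]
STORE_FAST v → v=-10. Stack: []
LOAD_CONST → push 6. Stack: [6]
LOAD_FAST v → push -10. Stack: [6, -10]
BINARY_OP * → 6 * -10 = -60. Stack: [-60]
LOAD_FAST a → push 19. Stack: [-60, 19]
BINARY_OP * → -60 * 19 = -1140. Stack: [-1140]
STORE_FAST s → s=-1140. Stack: []
LOAD_CONST → push 3. Stack: [3]
LOAD_FAST b → push 11. Stack: [3, 11]
BINARY_OP * → 3 * 11 = 33. Stack: [33]
STORE_FAST x → x=33. Stack: []
LOAD_FAST_LOAD_FAST b,b → push 11,11. Stack: [11, 11]
BINARY_OP + → 11 + 11 = 22. Stack: [22]
STORE_FAST x → x=22. Stack: []
LOAD_CONST → push 5. Stack: [5]
LOAD_FAST a → push 19. Stack: [5, 19]
BINARY_OP - → 5 - 19 = -14. Stack: [-14]
LOAD_FAST_LOAD_FAST b,v → push 11,-10. Stack: [-14, 11, -10]
BINARY_OP + → 11 + -10 = 1. Stack: [-14, 1]
BINARY_OP | → -14 | 1 = -13. Stack: [-13]
STORE_FAST y → y=-13. Stack: []
LOAD_FAST_LOAD_FAST x,c → push 22,-4. Stack: [22, -4]
BINARY_OP + → 22 + -4 = 18. Stack: [18]
STORE_FAST w → w=18. Stack: []
LOAD_FAST w → push 18. Stack: [18]
LOAD_CONST → push 1. Stack: [18, 1]
BINARY_OP - → 18 - 1 = 17. Stack: [17]
RETURN_VALUE → return 17.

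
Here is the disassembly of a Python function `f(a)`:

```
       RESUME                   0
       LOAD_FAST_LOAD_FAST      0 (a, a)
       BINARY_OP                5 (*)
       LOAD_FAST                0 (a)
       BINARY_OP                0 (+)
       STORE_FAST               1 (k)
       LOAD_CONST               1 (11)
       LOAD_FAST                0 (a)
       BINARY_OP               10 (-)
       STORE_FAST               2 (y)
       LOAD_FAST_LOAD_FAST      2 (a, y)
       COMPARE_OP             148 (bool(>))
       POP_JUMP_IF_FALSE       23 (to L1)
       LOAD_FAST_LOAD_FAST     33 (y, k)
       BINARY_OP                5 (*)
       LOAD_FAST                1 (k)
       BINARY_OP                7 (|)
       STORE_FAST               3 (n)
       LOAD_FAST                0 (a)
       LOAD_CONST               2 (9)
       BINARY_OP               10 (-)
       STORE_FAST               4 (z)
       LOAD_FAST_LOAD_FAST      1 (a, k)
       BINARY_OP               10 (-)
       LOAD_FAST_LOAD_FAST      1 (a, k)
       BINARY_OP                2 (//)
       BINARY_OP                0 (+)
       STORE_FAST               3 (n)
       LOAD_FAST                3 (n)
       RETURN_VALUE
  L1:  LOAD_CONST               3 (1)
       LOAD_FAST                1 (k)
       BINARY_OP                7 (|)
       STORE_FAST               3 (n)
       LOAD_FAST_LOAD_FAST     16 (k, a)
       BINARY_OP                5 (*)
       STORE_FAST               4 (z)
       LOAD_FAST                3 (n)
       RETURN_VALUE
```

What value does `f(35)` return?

-1225

LOAD_FAST_LOAD_FAST a,a → push 35,35. Stack: [35, 35]
BINARY_OP * → 35 * 35 = 1225. Stack: [1225]
LOAD_FAST a → push 35. Stack: [1225, 35]
BINARY_OP + → 1225 + 35 = 1260. Stack: [1260]
STORE_FAST k → k=1260. Stack: []
LOAD_CONST → push 11. Stack: [11]
LOAD_FAST a → push 35. Stack: [11, 35]
BINARY_OP - → 11 - 35 = -24. Stack: [-24]
STORE_FAST y → y=-24. Stack: []
LOAD_FAST_LOAD_FAST a,y → push 35,-24. Stack: [35, -24]
COMPARE_OP bool(>) → 35 vs -24 = True. Stack: [True]
POP_JUMP_IF_FALSE → pop True; no jump. Stack: []
LOAD_FAST_LOAD_FAST y,k → push -24,1260. Stack: [-24, 1260]
BINARY_OP * → -24 * 1260 = -30240. Stack: [-30240]
LOAD_FAST k → push 1260. Stack: [-30240, 1260]
BINARY_OP | → -30240 | 1260 = -29204. Stack: [-29204]
STORE_FAST n → n=-29204. Stack: []
LOAD_FAST a → push 35. Stack: [35]
LOAD_CONST → push 9. Stack: [35, 9]
BINARY_OP - → 35 - 9 = 26. Stack: [26]
STORE_FAST z → z=26. Stack: []
LOAD_FAST_LOAD_FAST a,k → push 35,1260. Stack: [35, 1260]
BINARY_OP - → 35 - 1260 = -1225. Stack: [-1225]
LOAD_FAST_LOAD_FAST a,k → push 35,1260. Stack: [-1225, 35, 1260]
BINARY_OP // → 35 // 1260 = 0. Stack: [-1225, 0]
BINARY_OP + → -1225 + 0 = -1225. Stack: [-1225]
STORE_FAST n → n=-1225. Stack: []
LOAD_FAST n → push -1225. Stack: [-1225]
RETURN_VALUE → return -1225.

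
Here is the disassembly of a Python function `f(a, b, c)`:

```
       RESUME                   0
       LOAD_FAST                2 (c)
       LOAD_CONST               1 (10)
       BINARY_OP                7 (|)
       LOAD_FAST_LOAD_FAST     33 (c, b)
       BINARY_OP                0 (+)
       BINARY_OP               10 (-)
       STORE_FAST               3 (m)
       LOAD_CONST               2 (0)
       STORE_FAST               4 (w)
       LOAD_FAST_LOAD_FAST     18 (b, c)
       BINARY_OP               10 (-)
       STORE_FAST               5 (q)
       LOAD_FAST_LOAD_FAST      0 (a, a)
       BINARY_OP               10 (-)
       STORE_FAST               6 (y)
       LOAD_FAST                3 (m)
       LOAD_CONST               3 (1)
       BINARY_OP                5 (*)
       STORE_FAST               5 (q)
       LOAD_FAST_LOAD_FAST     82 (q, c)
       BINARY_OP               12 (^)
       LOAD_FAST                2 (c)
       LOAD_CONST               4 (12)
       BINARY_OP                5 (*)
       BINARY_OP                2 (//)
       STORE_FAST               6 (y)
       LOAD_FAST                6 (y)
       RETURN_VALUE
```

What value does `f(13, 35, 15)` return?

LOAD_FAST c → push 15. Stack: [15]
LOAD_CONST → push 10. Stack: [15, 10]
BINARY_OP | → 15 | 10 = 15. Stack: [15]
LOAD_FAST_LOAD_FAST c,b → push 15,35. Stack: [15, 15, 35]
BINARY_OP + → 15 + 35 = 50. Stack: [15, 50]
BINARY_OP - → 15 - 50 = -35. Stack: [-35]
STORE_FAST m → m=-35. Stack: []
LOAD_CONST → push 0. Stack: [0]
STORE_FAST w → w=0. Stack: []
LOAD_FAST_LOAD_FAST b,c → push 35,15. Stack: [35, 15]
BINARY_OP - → 35 - 15 = 20. Stack: [20]
STORE_FAST q → q=20. Stack: []
LOAD_FAST_LOAD_FAST a,a → push 13,13. Stack: [13, 13]
BINARY_OP - → 13 - 13 = 0. Stack: [0]
STORE_FAST y → y=0. Stack: []
LOAD_FAST m → push -35. Stack: [-35]
LOAD_CONST → push 1. Stack: [-35, 1]
BINARY_OP * → -35 * 1 = -35. Stack: [-35]
STORE_FAST q → q=-35. Stack: []
LOAD_FAST_LOAD_FAST q,c → push -35,15. Stack: [-35, 15]
BINARY_OP ^ → -35 ^ 15 = -46. Stack: [-46]
LOAD_FAST c → push 15. Stack: [-46, 15]
LOAD_CONST → push 12. Stack: [-46, 15, 12]
BINARY_OP * → 15 * 12 = 180. Stack: [-46, 180]
BINARY_OP // → -46 // 180 = -1. Stack: [-1]
STORE_FAST y → y=-1. Stack: []
LOAD_FAST y → push -1. Stack: [-1]
RETURN_VALUE → return -1.

-1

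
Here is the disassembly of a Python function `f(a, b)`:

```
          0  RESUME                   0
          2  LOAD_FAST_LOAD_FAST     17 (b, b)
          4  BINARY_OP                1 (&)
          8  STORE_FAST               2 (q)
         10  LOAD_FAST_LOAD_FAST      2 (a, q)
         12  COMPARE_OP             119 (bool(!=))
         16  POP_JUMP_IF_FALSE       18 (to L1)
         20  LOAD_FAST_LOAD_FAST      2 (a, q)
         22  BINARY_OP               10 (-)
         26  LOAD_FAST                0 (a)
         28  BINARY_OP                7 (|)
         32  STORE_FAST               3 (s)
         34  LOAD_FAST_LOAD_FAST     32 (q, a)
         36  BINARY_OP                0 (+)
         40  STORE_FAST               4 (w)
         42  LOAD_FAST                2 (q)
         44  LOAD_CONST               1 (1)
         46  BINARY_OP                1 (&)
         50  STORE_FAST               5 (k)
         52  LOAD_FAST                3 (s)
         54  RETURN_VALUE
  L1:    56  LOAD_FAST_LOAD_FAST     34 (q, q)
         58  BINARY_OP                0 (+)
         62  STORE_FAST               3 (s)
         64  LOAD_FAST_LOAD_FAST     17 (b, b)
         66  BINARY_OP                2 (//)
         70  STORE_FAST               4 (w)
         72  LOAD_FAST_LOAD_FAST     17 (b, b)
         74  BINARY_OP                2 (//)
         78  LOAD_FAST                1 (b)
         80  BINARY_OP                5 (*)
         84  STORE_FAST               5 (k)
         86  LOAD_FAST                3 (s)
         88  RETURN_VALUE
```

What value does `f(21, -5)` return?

31

LOAD_FAST_LOAD_FAST b,b → push -5,-5. Stack: [-5, -5]
BINARY_OP & → -5 & -5 = -5. Stack: [-5]
STORE_FAST q → q=-5. Stack: []
LOAD_FAST_LOAD_FAST a,q → push 21,-5. Stack: [21, -5]
COMPARE_OP bool(!=) → 21 vs -5 = True. Stack: [True]
POP_JUMP_IF_FALSE → pop True; no jump. Stack: []
LOAD_FAST_LOAD_FAST a,q → push 21,-5. Stack: [21, -5]
BINARY_OP - → 21 - -5 = 26. Stack: [26]
LOAD_FAST a → push 21. Stack: [26, 21]
BINARY_OP | → 26 | 21 = 31. Stack: [31]
STORE_FAST s → s=31. Stack: []
LOAD_FAST_LOAD_FAST q,a → push -5,21. Stack: [-5, 21]
BINARY_OP + → -5 + 21 = 16. Stack: [16]
STORE_FAST w → w=16. Stack: []
LOAD_FAST q → push -5. Stack: [-5]
LOAD_CONST → push 1. Stack: [-5, 1]
BINARY_OP & → -5 & 1 = 1. Stack: [1]
STORE_FAST k → k=1. Stack: []
LOAD_FAST s → push 31. Stack: [31]
RETURN_VALUE → return 31.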